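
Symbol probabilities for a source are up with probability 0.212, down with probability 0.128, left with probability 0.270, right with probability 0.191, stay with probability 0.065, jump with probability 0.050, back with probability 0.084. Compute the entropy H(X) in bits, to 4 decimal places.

2.5928 bits

H = −Σ pᵢ log₂ pᵢ.
−0.212·log₂(0.212) = 0.4744
−0.128·log₂(0.128) = 0.3796
−0.270·log₂(0.270) = 0.5100
−0.191·log₂(0.191) = 0.4562
−0.065·log₂(0.065) = 0.2563
−0.050·log₂(0.050) = 0.2161
−0.084·log₂(0.084) = 0.3002
Sum ≈ 2.5928 → 2.5928 bits.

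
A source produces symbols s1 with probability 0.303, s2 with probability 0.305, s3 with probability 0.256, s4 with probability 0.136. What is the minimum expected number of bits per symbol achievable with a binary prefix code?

Repeatedly combine the two least-probable nodes; the expected code length is the sum of the merged weights.
merge 17/125 + 32/125 → 49/125
merge 303/1000 + 61/200 → 76/125
merge 49/125 + 76/125 → 1
L = 49/125 + 76/125 + 1 = 2 bits/symbol.

2 bits/symbol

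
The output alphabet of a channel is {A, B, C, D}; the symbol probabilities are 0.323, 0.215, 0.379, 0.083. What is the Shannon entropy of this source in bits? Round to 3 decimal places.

H = −Σ pᵢ log₂ pᵢ.
−0.323·log₂(0.323) = 0.5266
−0.215·log₂(0.215) = 0.4768
−0.379·log₂(0.379) = 0.5305
−0.083·log₂(0.083) = 0.2980
Sum ≈ 1.8319 → 1.832 bits.

1.832 bits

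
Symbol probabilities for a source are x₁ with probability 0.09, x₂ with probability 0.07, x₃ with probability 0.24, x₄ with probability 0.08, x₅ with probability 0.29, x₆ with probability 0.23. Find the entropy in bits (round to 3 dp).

2.372 bits

H = −Σ pᵢ log₂ pᵢ.
−0.09·log₂(0.09) = 0.3127
−0.07·log₂(0.07) = 0.2686
−0.24·log₂(0.24) = 0.4941
−0.08·log₂(0.08) = 0.2915
−0.29·log₂(0.29) = 0.5179
−0.23·log₂(0.23) = 0.4877
Sum ≈ 2.3724 → 2.372 bits.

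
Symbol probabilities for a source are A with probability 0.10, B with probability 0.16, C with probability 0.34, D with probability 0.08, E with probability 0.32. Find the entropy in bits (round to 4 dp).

2.1019 bits

H = −Σ pᵢ log₂ pᵢ.
−0.10·log₂(0.10) = 0.3322
−0.16·log₂(0.16) = 0.4230
−0.34·log₂(0.34) = 0.5292
−0.08·log₂(0.08) = 0.2915
−0.32·log₂(0.32) = 0.5260
Sum ≈ 2.1019 → 2.1019 bits.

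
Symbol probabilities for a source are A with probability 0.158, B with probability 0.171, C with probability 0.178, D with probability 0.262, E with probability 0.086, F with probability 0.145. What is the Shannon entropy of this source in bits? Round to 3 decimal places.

2.514 bits

H = −Σ pᵢ log₂ pᵢ.
−0.158·log₂(0.158) = 0.4206
−0.171·log₂(0.171) = 0.4357
−0.178·log₂(0.178) = 0.4432
−0.262·log₂(0.262) = 0.5063
−0.086·log₂(0.086) = 0.3044
−0.145·log₂(0.145) = 0.4040
Sum ≈ 2.5142 → 2.514 bits.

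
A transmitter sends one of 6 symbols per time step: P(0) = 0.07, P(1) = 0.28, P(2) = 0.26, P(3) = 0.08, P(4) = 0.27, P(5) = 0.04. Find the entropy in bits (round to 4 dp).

H = −Σ pᵢ log₂ pᵢ.
−0.07·log₂(0.07) = 0.2686
−0.28·log₂(0.28) = 0.5142
−0.26·log₂(0.26) = 0.5053
−0.08·log₂(0.08) = 0.2915
−0.27·log₂(0.27) = 0.5100
−0.04·log₂(0.04) = 0.1858
Sum ≈ 2.2753 → 2.2753 bits.

2.2753 bits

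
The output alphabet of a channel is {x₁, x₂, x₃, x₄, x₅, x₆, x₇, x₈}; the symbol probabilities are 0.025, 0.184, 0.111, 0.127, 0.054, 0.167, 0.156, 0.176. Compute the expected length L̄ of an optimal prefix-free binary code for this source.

Repeatedly combine the two least-probable nodes; the expected code length is the sum of the merged weights.
merge 1/40 + 27/500 → 79/1000
merge 79/1000 + 111/1000 → 19/100
merge 127/1000 + 39/250 → 283/1000
merge 167/1000 + 22/125 → 343/1000
merge 23/125 + 19/100 → 187/500
merge 283/1000 + 343/1000 → 313/500
merge 187/500 + 313/500 → 1
L = 79/1000 + 19/100 + 283/1000 + 343/1000 + 187/500 + 313/500 + 1 = 579/200 = 2.895 bits/symbol.

2.895 bits/symbol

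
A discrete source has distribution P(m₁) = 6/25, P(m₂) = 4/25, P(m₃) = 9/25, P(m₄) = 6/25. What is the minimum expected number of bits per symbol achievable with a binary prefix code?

Repeatedly combine the two least-probable nodes; the expected code length is the sum of the merged weights.
merge 4/25 + 6/25 → 2/5
merge 6/25 + 9/25 → 3/5
merge 2/5 + 3/5 → 1
L = 2/5 + 3/5 + 1 = 2 bits/symbol.

2 bits/symbol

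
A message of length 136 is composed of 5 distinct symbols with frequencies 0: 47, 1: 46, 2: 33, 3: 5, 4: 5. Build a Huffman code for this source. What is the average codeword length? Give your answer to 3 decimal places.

Probabilities are the counts divided by 136.
Repeatedly combine the two least-probable nodes; the expected code length is the sum of the merged weights.
merge 5/136 + 5/136 → 5/68
merge 5/68 + 33/136 → 43/136
merge 43/136 + 23/68 → 89/136
merge 47/136 + 89/136 → 1
L = 5/68 + 43/136 + 89/136 + 1 = 139/68 ≈ 2.044 bits/symbol.

2.044 bits/symbol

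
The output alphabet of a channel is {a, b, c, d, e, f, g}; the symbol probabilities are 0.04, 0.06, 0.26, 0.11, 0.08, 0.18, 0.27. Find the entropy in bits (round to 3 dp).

H = −Σ pᵢ log₂ pᵢ.
−0.04·log₂(0.04) = 0.1858
−0.06·log₂(0.06) = 0.2435
−0.26·log₂(0.26) = 0.5053
−0.11·log₂(0.11) = 0.3503
−0.08·log₂(0.08) = 0.2915
−0.18·log₂(0.18) = 0.4453
−0.27·log₂(0.27) = 0.5100
Sum ≈ 2.5317 → 2.532 bits.

2.532 bits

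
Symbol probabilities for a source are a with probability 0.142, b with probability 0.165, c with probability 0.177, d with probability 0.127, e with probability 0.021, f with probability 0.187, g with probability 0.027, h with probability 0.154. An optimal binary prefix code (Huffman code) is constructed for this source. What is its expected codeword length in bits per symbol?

Repeatedly combine the two least-probable nodes; the expected code length is the sum of the merged weights.
merge 21/1000 + 27/1000 → 6/125
merge 6/125 + 127/1000 → 7/40
merge 71/500 + 77/500 → 37/125
merge 33/200 + 7/40 → 17/50
merge 177/1000 + 187/1000 → 91/250
merge 37/125 + 17/50 → 159/250
merge 91/250 + 159/250 → 1
L = 6/125 + 7/40 + 37/125 + 17/50 + 91/250 + 159/250 + 1 = 2859/1000 = 2.859 bits/symbol.

2.859 bits/symbol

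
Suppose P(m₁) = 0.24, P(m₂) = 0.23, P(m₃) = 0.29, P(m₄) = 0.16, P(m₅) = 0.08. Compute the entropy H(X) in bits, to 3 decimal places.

H = −Σ pᵢ log₂ pᵢ.
−0.24·log₂(0.24) = 0.4941
−0.23·log₂(0.23) = 0.4877
−0.29·log₂(0.29) = 0.5179
−0.16·log₂(0.16) = 0.4230
−0.08·log₂(0.08) = 0.2915
Sum ≈ 2.2142 → 2.214 bits.

2.214 bits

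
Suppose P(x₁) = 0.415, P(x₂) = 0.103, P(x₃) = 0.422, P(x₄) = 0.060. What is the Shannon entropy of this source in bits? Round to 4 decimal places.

H = −Σ pᵢ log₂ pᵢ.
−0.415·log₂(0.415) = 0.5266
−0.103·log₂(0.103) = 0.3378
−0.422·log₂(0.422) = 0.5253
−0.060·log₂(0.060) = 0.2435
Sum ≈ 1.6331 → 1.6331 bits.

1.6331 bits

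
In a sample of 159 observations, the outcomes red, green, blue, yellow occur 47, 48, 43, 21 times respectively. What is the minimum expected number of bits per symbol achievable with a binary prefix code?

Probabilities are the counts divided by 159.
Repeatedly combine the two least-probable nodes; the expected code length is the sum of the merged weights.
merge 7/53 + 43/159 → 64/159
merge 47/159 + 16/53 → 95/159
merge 64/159 + 95/159 → 1
L = 64/159 + 95/159 + 1 = 2 bits/symbol.

2 bits/symbol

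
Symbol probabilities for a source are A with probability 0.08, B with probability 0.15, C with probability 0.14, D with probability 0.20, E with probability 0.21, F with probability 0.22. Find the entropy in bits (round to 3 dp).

2.517 bits

H = −Σ pᵢ log₂ pᵢ.
−0.08·log₂(0.08) = 0.2915
−0.15·log₂(0.15) = 0.4105
−0.14·log₂(0.14) = 0.3971
−0.20·log₂(0.20) = 0.4644
−0.21·log₂(0.21) = 0.4728
−0.22·log₂(0.22) = 0.4806
Sum ≈ 2.5169 → 2.517 bits.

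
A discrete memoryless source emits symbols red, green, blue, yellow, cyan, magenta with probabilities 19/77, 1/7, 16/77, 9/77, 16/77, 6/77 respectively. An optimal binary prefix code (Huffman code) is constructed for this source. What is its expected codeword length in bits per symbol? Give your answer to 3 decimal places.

2.532 bits/symbol

Repeatedly combine the two least-probable nodes; the expected code length is the sum of the merged weights.
merge 6/77 + 9/77 → 15/77
merge 1/7 + 15/77 → 26/77
merge 16/77 + 16/77 → 32/77
merge 19/77 + 26/77 → 45/77
merge 32/77 + 45/77 → 1
L = 15/77 + 26/77 + 32/77 + 45/77 + 1 = 195/77 ≈ 2.532 bits/symbol.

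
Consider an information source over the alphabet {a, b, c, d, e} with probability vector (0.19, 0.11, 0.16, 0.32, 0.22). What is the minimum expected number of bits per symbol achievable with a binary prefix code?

2.27 bits/symbol

Repeatedly combine the two least-probable nodes; the expected code length is the sum of the merged weights.
merge 11/100 + 4/25 → 27/100
merge 19/100 + 11/50 → 41/100
merge 27/100 + 8/25 → 59/100
merge 41/100 + 59/100 → 1
L = 27/100 + 41/100 + 59/100 + 1 = 227/100 = 2.27 bits/symbol.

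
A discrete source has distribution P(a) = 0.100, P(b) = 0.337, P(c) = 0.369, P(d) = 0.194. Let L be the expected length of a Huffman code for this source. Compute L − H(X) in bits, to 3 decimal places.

Entropy H = −Σ p log₂ p ≈ 1.8507 bits.
Huffman merges: 1/10+97/500→147/500; 147/500+337/1000→631/1000; 369/1000+631/1000→1. L = 77/40 ≈ 1.9250.
L − H = 1.9250 − 1.8507 = 0.074 bits.

0.074 bits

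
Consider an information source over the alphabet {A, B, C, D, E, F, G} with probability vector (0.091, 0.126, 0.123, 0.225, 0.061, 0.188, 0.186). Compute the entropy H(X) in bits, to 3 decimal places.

H = −Σ pᵢ log₂ pᵢ.
−0.091·log₂(0.091) = 0.3147
−0.126·log₂(0.126) = 0.3766
−0.123·log₂(0.123) = 0.3719
−0.225·log₂(0.225) = 0.4842
−0.061·log₂(0.061) = 0.2461
−0.188·log₂(0.188) = 0.4533
−0.186·log₂(0.186) = 0.4514
Sum ≈ 2.6981 → 2.698 bits.

2.698 bits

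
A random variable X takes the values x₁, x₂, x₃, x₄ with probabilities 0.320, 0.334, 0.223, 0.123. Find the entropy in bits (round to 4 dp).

H = −Σ pᵢ log₂ pᵢ.
−0.320·log₂(0.320) = 0.5260
−0.334·log₂(0.334) = 0.5284
−0.223·log₂(0.223) = 0.4828
−0.123·log₂(0.123) = 0.3719
Sum ≈ 1.9091 → 1.9091 bits.

1.9091 bits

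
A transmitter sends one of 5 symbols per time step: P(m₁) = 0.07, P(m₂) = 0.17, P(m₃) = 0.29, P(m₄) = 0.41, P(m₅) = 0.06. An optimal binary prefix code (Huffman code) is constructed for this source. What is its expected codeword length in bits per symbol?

Repeatedly combine the two least-probable nodes; the expected code length is the sum of the merged weights.
merge 3/50 + 7/100 → 13/100
merge 13/100 + 17/100 → 3/10
merge 29/100 + 3/10 → 59/100
merge 41/100 + 59/100 → 1
L = 13/100 + 3/10 + 59/100 + 1 = 101/50 = 2.02 bits/symbol.

2.02 bits/symbol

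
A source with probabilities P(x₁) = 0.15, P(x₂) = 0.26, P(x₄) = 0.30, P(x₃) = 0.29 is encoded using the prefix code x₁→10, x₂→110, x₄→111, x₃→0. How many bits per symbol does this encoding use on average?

2.27 bits/symbol

L̄ = Σ pᵢ·ℓᵢ = 0.15·2 + 0.26·3 + 0.30·3 + 0.29·1 = 2.27 bits/symbol.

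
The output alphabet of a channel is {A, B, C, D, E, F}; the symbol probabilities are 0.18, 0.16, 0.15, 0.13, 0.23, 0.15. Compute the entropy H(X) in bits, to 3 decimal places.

H = −Σ pᵢ log₂ pᵢ.
−0.18·log₂(0.18) = 0.4453
−0.16·log₂(0.16) = 0.4230
−0.15·log₂(0.15) = 0.4105
−0.13·log₂(0.13) = 0.3826
−0.23·log₂(0.23) = 0.4877
−0.15·log₂(0.15) = 0.4105
Sum ≈ 2.5597 → 2.560 bits.

2.560 bits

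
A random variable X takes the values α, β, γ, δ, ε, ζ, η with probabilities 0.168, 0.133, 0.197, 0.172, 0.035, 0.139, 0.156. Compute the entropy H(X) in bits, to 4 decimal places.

H = −Σ pᵢ log₂ pᵢ.
−0.168·log₂(0.168) = 0.4323
−0.133·log₂(0.133) = 0.3871
−0.197·log₂(0.197) = 0.4617
−0.172·log₂(0.172) = 0.4368
−0.035·log₂(0.035) = 0.1693
−0.139·log₂(0.139) = 0.3957
−0.156·log₂(0.156) = 0.4181
Sum ≈ 2.7011 → 2.7011 bits.

2.7011 bits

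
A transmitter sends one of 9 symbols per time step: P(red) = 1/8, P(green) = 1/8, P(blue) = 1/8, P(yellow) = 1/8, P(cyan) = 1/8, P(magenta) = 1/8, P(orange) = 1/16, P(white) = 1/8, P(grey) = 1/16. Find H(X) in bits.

Each probability is a power of 1/2, so log₂(1/p) is an integer.
H = Σ p·log₂(1/p) = 1/8·3 + 1/8·3 + 1/8·3 + 1/8·3 + 1/8·3 + 1/8·3 + 1/16·4 + 1/8·3 + 1/16·4 = 3.125 bits.

3.125 bits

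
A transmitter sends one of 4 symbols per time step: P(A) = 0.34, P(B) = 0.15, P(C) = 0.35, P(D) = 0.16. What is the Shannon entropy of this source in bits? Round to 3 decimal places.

H = −Σ pᵢ log₂ pᵢ.
−0.34·log₂(0.34) = 0.5292
−0.15·log₂(0.15) = 0.4105
−0.35·log₂(0.35) = 0.5301
−0.16·log₂(0.16) = 0.4230
Sum ≈ 1.8928 → 1.893 bits.

1.893 bits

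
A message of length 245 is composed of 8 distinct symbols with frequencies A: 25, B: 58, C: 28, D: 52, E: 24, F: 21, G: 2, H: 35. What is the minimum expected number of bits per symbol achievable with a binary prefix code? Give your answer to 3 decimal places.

2.837 bits/symbol

Probabilities are the counts divided by 245.
Repeatedly combine the two least-probable nodes; the expected code length is the sum of the merged weights.
merge 2/245 + 3/35 → 23/245
merge 23/245 + 24/245 → 47/245
merge 5/49 + 4/35 → 53/245
merge 1/7 + 47/245 → 82/245
merge 52/245 + 53/245 → 3/7
merge 58/245 + 82/245 → 4/7
merge 3/7 + 4/7 → 1
L = 23/245 + 47/245 + 53/245 + 82/245 + 3/7 + 4/7 + 1 = 139/49 ≈ 2.837 bits/symbol.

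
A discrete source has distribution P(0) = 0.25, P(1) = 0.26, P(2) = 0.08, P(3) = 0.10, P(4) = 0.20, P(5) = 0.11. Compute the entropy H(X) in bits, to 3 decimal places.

H = −Σ pᵢ log₂ pᵢ.
−0.25·log₂(0.25) = 0.5000
−0.26·log₂(0.26) = 0.5053
−0.08·log₂(0.08) = 0.2915
−0.10·log₂(0.10) = 0.3322
−0.20·log₂(0.20) = 0.4644
−0.11·log₂(0.11) = 0.3503
Sum ≈ 2.4437 → 2.444 bits.

2.444 bits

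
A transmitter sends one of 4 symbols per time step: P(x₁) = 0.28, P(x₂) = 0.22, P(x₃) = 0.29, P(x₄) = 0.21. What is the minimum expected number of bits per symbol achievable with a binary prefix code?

2 bits/symbol

Repeatedly combine the two least-probable nodes; the expected code length is the sum of the merged weights.
merge 21/100 + 11/50 → 43/100
merge 7/25 + 29/100 → 57/100
merge 43/100 + 57/100 → 1
L = 43/100 + 57/100 + 1 = 2 bits/symbol.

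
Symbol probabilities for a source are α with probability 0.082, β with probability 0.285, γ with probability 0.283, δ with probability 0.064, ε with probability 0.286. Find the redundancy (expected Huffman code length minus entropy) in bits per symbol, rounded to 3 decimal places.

Entropy H = −Σ p log₂ p ≈ 2.0977 bits.
Huffman merges: 8/125+41/500→73/500; 73/500+283/1000→429/1000; 57/200+143/500→571/1000; 429/1000+571/1000→1. L = 1073/500 ≈ 2.1460.
L − H = 2.1460 − 2.0977 = 0.048 bits.

0.048 bits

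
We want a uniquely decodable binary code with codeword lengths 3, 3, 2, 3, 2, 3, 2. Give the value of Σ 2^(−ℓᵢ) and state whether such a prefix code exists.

With common denominator 2^3 = 8: Σ 2^(−ℓᵢ) = 1/8 + 1/8 + 2/8 + 1/8 + 2/8 + 1/8 + 2/8 = 10/8 = 1.25.
Kraft's inequality requires Σ ≤ 1; here Σ = 1.25 > 1, so no such prefix code exists.

1.25; no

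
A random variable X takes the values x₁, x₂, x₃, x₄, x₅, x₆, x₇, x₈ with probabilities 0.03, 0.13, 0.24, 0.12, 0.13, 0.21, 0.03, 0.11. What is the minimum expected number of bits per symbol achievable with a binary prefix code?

2.78 bits/symbol

Repeatedly combine the two least-probable nodes; the expected code length is the sum of the merged weights.
merge 3/100 + 3/100 → 3/50
merge 3/50 + 11/100 → 17/100
merge 3/25 + 13/100 → 1/4
merge 13/100 + 17/100 → 3/10
merge 21/100 + 6/25 → 9/20
merge 1/4 + 3/10 → 11/20
merge 9/20 + 11/20 → 1
L = 3/50 + 17/100 + 1/4 + 3/10 + 9/20 + 11/20 + 1 = 139/50 = 2.78 bits/symbol.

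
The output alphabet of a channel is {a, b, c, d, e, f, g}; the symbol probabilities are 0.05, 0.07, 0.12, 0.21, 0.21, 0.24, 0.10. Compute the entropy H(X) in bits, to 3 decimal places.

2.624 bits

H = −Σ pᵢ log₂ pᵢ.
−0.05·log₂(0.05) = 0.2161
−0.07·log₂(0.07) = 0.2686
−0.12·log₂(0.12) = 0.3671
−0.21·log₂(0.21) = 0.4728
−0.21·log₂(0.21) = 0.4728
−0.24·log₂(0.24) = 0.4941
−0.10·log₂(0.10) = 0.3322
Sum ≈ 2.6237 → 2.624 bits.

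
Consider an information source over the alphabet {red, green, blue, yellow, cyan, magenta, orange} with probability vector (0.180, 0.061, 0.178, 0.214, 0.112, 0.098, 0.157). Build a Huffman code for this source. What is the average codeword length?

2.765 bits/symbol

Repeatedly combine the two least-probable nodes; the expected code length is the sum of the merged weights.
merge 61/1000 + 49/500 → 159/1000
merge 14/125 + 157/1000 → 269/1000
merge 159/1000 + 89/500 → 337/1000
merge 9/50 + 107/500 → 197/500
merge 269/1000 + 337/1000 → 303/500
merge 197/500 + 303/500 → 1
L = 159/1000 + 269/1000 + 337/1000 + 197/500 + 303/500 + 1 = 553/200 = 2.765 bits/symbol.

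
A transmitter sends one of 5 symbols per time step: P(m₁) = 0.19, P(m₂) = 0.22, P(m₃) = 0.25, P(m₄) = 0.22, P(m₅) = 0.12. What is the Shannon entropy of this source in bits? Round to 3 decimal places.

H = −Σ pᵢ log₂ pᵢ.
−0.19·log₂(0.19) = 0.4552
−0.22·log₂(0.22) = 0.4806
−0.25·log₂(0.25) = 0.5000
−0.22·log₂(0.22) = 0.4806
−0.12·log₂(0.12) = 0.3671
Sum ≈ 2.2834 → 2.283 bits.

2.283 bits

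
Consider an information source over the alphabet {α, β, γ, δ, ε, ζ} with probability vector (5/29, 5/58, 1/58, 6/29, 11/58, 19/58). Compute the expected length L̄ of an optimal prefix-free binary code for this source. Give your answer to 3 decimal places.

Repeatedly combine the two least-probable nodes; the expected code length is the sum of the merged weights.
merge 1/58 + 5/58 → 3/29
merge 3/29 + 5/29 → 8/29
merge 11/58 + 6/29 → 23/58
merge 8/29 + 19/58 → 35/58
merge 23/58 + 35/58 → 1
L = 3/29 + 8/29 + 23/58 + 35/58 + 1 = 69/29 ≈ 2.379 bits/symbol.

2.379 bits/symbol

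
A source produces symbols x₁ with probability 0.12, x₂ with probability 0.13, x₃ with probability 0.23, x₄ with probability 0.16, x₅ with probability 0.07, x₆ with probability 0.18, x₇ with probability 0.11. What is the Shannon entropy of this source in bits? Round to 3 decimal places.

H = −Σ pᵢ log₂ pᵢ.
−0.12·log₂(0.12) = 0.3671
−0.13·log₂(0.13) = 0.3826
−0.23·log₂(0.23) = 0.4877
−0.16·log₂(0.16) = 0.4230
−0.07·log₂(0.07) = 0.2686
−0.18·log₂(0.18) = 0.4453
−0.11·log₂(0.11) = 0.3503
Sum ≈ 2.7245 → 2.725 bits.

2.725 bits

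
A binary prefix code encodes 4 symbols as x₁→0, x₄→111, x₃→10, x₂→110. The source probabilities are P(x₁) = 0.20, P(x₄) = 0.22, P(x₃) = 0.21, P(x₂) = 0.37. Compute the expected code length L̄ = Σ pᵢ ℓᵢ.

L̄ = Σ pᵢ·ℓᵢ = 0.20·1 + 0.22·3 + 0.21·2 + 0.37·3 = 2.39 bits/symbol.

2.39 bits/symbol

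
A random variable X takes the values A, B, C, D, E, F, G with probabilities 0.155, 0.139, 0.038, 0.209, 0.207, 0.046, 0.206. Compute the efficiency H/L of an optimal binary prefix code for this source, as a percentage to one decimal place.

Entropy H = −Σ p log₂ p ≈ 2.6081 bits.
Huffman merges: 19/500+23/500→21/250; 21/250+139/1000→223/1000; 31/200+103/500→361/1000; 207/1000+209/1000→52/125; 223/1000+361/1000→73/125; 52/125+73/125→1. L = 667/250 ≈ 2.6680.
Efficiency = H/L = 2.6081/2.6680 = 97.8%.

97.8%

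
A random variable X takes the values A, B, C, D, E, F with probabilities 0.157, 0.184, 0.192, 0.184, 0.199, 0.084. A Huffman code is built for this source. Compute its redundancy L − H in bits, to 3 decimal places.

Entropy H = −Σ p log₂ p ≈ 2.5389 bits.
Huffman merges: 21/250+157/1000→241/1000; 23/125+23/125→46/125; 24/125+199/1000→391/1000; 241/1000+46/125→609/1000; 391/1000+609/1000→1. L = 2609/1000 ≈ 2.6090.
L − H = 2.6090 − 2.5389 = 0.070 bits.

0.070 bits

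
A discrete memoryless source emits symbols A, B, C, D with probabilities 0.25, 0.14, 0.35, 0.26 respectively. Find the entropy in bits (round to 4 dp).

1.9325 bits

H = −Σ pᵢ log₂ pᵢ.
−0.25·log₂(0.25) = 0.5000
−0.14·log₂(0.14) = 0.3971
−0.35·log₂(0.35) = 0.5301
−0.26·log₂(0.26) = 0.5053
Sum ≈ 1.9325 → 1.9325 bits.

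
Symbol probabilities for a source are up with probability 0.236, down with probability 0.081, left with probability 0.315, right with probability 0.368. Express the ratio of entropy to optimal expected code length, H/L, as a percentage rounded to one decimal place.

Entropy H = −Σ p log₂ p ≈ 1.8410 bits.
Huffman merges: 81/1000+59/250→317/1000; 63/200+317/1000→79/125; 46/125+79/125→1. L = 1949/1000 ≈ 1.9490.
Efficiency = H/L = 1.8410/1.9490 = 94.5%.

94.5%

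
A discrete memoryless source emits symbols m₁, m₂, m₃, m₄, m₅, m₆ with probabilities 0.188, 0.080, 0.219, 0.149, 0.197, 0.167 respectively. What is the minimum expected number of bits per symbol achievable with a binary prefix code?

2.584 bits/symbol

Repeatedly combine the two least-probable nodes; the expected code length is the sum of the merged weights.
merge 2/25 + 149/1000 → 229/1000
merge 167/1000 + 47/250 → 71/200
merge 197/1000 + 219/1000 → 52/125
merge 229/1000 + 71/200 → 73/125
merge 52/125 + 73/125 → 1
L = 229/1000 + 71/200 + 52/125 + 73/125 + 1 = 323/125 = 2.584 bits/symbol.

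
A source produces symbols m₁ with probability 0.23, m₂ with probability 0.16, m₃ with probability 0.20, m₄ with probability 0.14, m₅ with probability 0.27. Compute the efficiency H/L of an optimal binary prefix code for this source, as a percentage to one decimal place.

99.2%

Entropy H = −Σ p log₂ p ≈ 2.2822 bits.
Huffman merges: 7/50+4/25→3/10; 1/5+23/100→43/100; 27/100+3/10→57/100; 43/100+57/100→1. L = 23/10 ≈ 2.3000.
Efficiency = H/L = 2.2822/2.3000 = 99.2%.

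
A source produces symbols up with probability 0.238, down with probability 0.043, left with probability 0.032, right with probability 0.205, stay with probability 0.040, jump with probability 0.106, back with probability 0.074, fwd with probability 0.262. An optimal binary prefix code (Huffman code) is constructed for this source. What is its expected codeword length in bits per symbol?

2.662 bits/symbol

Repeatedly combine the two least-probable nodes; the expected code length is the sum of the merged weights.
merge 4/125 + 1/25 → 9/125
merge 43/1000 + 9/125 → 23/200
merge 37/500 + 53/500 → 9/50
merge 23/200 + 9/50 → 59/200
merge 41/200 + 119/500 → 443/1000
merge 131/500 + 59/200 → 557/1000
merge 443/1000 + 557/1000 → 1
L = 9/125 + 23/200 + 9/50 + 59/200 + 443/1000 + 557/1000 + 1 = 1331/500 = 2.662 bits/symbol.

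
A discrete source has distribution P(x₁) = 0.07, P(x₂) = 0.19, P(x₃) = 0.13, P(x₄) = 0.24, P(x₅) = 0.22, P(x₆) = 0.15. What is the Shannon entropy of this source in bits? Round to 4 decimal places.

H = −Σ pᵢ log₂ pᵢ.
−0.07·log₂(0.07) = 0.2686
−0.19·log₂(0.19) = 0.4552
−0.13·log₂(0.13) = 0.3826
−0.24·log₂(0.24) = 0.4941
−0.22·log₂(0.22) = 0.4806
−0.15·log₂(0.15) = 0.4105
Sum ≈ 2.4917 → 2.4917 bits.

2.4917 bits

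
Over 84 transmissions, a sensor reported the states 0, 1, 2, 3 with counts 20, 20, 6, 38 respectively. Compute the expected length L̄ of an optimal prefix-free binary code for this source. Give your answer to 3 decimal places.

1.857 bits/symbol

Probabilities are the counts divided by 84.
Repeatedly combine the two least-probable nodes; the expected code length is the sum of the merged weights.
merge 1/14 + 5/21 → 13/42
merge 5/21 + 13/42 → 23/42
merge 19/42 + 23/42 → 1
L = 13/42 + 23/42 + 1 = 13/7 ≈ 1.857 bits/symbol.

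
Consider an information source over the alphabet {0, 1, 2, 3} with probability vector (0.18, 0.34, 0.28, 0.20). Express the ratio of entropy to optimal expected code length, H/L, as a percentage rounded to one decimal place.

97.7%

Entropy H = −Σ p log₂ p ≈ 1.9531 bits.
Huffman merges: 9/50+1/5→19/50; 7/25+17/50→31/50; 19/50+31/50→1. L = 2 ≈ 2.0000.
Efficiency = H/L = 1.9531/2.0000 = 97.7%.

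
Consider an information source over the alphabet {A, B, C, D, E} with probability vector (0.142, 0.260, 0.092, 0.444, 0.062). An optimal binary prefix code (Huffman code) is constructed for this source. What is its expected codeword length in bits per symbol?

Repeatedly combine the two least-probable nodes; the expected code length is the sum of the merged weights.
merge 31/500 + 23/250 → 77/500
merge 71/500 + 77/500 → 37/125
merge 13/50 + 37/125 → 139/250
merge 111/250 + 139/250 → 1
L = 77/500 + 37/125 + 139/250 + 1 = 1003/500 = 2.006 bits/symbol.

2.006 bits/symbol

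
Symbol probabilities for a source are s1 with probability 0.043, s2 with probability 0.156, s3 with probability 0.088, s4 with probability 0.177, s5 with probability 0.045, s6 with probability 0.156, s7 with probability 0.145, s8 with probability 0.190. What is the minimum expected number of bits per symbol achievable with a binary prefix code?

Repeatedly combine the two least-probable nodes; the expected code length is the sum of the merged weights.
merge 43/1000 + 9/200 → 11/125
merge 11/125 + 11/125 → 22/125
merge 29/200 + 39/250 → 301/1000
merge 39/250 + 22/125 → 83/250
merge 177/1000 + 19/100 → 367/1000
merge 301/1000 + 83/250 → 633/1000
merge 367/1000 + 633/1000 → 1
L = 11/125 + 22/125 + 301/1000 + 83/250 + 367/1000 + 633/1000 + 1 = 2897/1000 = 2.897 bits/symbol.

2.897 bits/symbol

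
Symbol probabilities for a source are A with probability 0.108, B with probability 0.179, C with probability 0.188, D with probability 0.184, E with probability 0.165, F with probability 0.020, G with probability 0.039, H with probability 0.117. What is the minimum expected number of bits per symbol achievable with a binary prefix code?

Repeatedly combine the two least-probable nodes; the expected code length is the sum of the merged weights.
merge 1/50 + 39/1000 → 59/1000
merge 59/1000 + 27/250 → 167/1000
merge 117/1000 + 33/200 → 141/500
merge 167/1000 + 179/1000 → 173/500
merge 23/125 + 47/250 → 93/250
merge 141/500 + 173/500 → 157/250
merge 93/250 + 157/250 → 1
L = 59/1000 + 167/1000 + 141/500 + 173/500 + 93/250 + 157/250 + 1 = 1427/500 = 2.854 bits/symbol.

2.854 bits/symbol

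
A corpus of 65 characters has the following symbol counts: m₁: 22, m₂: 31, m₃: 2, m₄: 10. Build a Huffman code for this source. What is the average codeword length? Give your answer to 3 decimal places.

Probabilities are the counts divided by 65.
Repeatedly combine the two least-probable nodes; the expected code length is the sum of the merged weights.
merge 2/65 + 2/13 → 12/65
merge 12/65 + 22/65 → 34/65
merge 31/65 + 34/65 → 1
L = 12/65 + 34/65 + 1 = 111/65 ≈ 1.708 bits/symbol.

1.708 bits/symbol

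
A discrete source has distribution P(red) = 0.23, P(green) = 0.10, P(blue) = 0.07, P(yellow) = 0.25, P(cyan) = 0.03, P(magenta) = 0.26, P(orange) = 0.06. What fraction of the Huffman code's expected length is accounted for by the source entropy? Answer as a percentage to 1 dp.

99.2%

Entropy H = −Σ p log₂ p ≈ 2.4890 bits.
Huffman merges: 3/100+3/50→9/100; 7/100+9/100→4/25; 1/10+4/25→13/50; 23/100+1/4→12/25; 13/50+13/50→13/25; 12/25+13/25→1. L = 251/100 ≈ 2.5100.
Efficiency = H/L = 2.4890/2.5100 = 99.2%.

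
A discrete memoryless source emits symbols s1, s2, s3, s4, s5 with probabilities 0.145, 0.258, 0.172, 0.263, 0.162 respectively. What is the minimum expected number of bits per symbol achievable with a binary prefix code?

Repeatedly combine the two least-probable nodes; the expected code length is the sum of the merged weights.
merge 29/200 + 81/500 → 307/1000
merge 43/250 + 129/500 → 43/100
merge 263/1000 + 307/1000 → 57/100
merge 43/100 + 57/100 → 1
L = 307/1000 + 43/100 + 57/100 + 1 = 2307/1000 = 2.307 bits/symbol.

2.307 bits/symbol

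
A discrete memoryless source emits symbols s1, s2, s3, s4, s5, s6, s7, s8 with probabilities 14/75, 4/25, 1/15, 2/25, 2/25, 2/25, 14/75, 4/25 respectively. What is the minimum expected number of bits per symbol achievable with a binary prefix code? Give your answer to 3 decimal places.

2.933 bits/symbol

Repeatedly combine the two least-probable nodes; the expected code length is the sum of the merged weights.
merge 1/15 + 2/25 → 11/75
merge 2/25 + 2/25 → 4/25
merge 11/75 + 4/25 → 23/75
merge 4/25 + 4/25 → 8/25
merge 14/75 + 14/75 → 28/75
merge 23/75 + 8/25 → 47/75
merge 28/75 + 47/75 → 1
L = 11/75 + 4/25 + 23/75 + 8/25 + 28/75 + 47/75 + 1 = 44/15 ≈ 2.933 bits/symbol.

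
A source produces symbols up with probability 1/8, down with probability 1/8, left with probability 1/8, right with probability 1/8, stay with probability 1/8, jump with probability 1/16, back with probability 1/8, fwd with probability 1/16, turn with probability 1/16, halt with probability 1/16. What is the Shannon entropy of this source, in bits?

3.25 bits

Each probability is a power of 1/2, so log₂(1/p) is an integer.
H = Σ p·log₂(1/p) = 1/8·3 + 1/8·3 + 1/8·3 + 1/8·3 + 1/8·3 + 1/16·4 + 1/8·3 + 1/16·4 + 1/16·4 + 1/16·4 = 3.25 bits.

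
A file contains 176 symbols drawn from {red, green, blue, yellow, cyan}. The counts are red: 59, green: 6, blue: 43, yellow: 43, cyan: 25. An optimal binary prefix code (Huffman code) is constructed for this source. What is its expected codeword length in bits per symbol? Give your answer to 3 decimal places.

2.176 bits/symbol

Probabilities are the counts divided by 176.
Repeatedly combine the two least-probable nodes; the expected code length is the sum of the merged weights.
merge 3/88 + 25/176 → 31/176
merge 31/176 + 43/176 → 37/88
merge 43/176 + 59/176 → 51/88
merge 37/88 + 51/88 → 1
L = 31/176 + 37/88 + 51/88 + 1 = 383/176 ≈ 2.176 bits/symbol.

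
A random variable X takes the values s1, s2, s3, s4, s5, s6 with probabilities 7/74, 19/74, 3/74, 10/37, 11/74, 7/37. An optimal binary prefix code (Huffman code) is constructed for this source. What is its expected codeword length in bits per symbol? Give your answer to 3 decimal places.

2.419 bits/symbol

Repeatedly combine the two least-probable nodes; the expected code length is the sum of the merged weights.
merge 3/74 + 7/74 → 5/37
merge 5/37 + 11/74 → 21/74
merge 7/37 + 19/74 → 33/74
merge 10/37 + 21/74 → 41/74
merge 33/74 + 41/74 → 1
L = 5/37 + 21/74 + 33/74 + 41/74 + 1 = 179/74 ≈ 2.419 bits/symbol.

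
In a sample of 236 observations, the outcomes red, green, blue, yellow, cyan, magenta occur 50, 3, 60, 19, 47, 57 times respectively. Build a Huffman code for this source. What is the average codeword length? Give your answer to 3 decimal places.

Probabilities are the counts divided by 236.
Repeatedly combine the two least-probable nodes; the expected code length is the sum of the merged weights.
merge 3/236 + 19/236 → 11/118
merge 11/118 + 47/236 → 69/236
merge 25/118 + 57/236 → 107/236
merge 15/59 + 69/236 → 129/236
merge 107/236 + 129/236 → 1
L = 11/118 + 69/236 + 107/236 + 129/236 + 1 = 563/236 ≈ 2.386 bits/symbol.

2.386 bits/symbol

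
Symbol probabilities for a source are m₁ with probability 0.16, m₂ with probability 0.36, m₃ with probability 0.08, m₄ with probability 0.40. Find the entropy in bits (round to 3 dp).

H = −Σ pᵢ log₂ pᵢ.
−0.16·log₂(0.16) = 0.4230
−0.36·log₂(0.36) = 0.5306
−0.08·log₂(0.08) = 0.2915
−0.40·log₂(0.40) = 0.5288
Sum ≈ 1.7739 → 1.774 bits.

1.774 bits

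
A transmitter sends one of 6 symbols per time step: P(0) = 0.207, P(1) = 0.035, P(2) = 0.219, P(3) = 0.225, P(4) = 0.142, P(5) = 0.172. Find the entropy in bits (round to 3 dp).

H = −Σ pᵢ log₂ pᵢ.
−0.207·log₂(0.207) = 0.4704
−0.035·log₂(0.035) = 0.1693
−0.219·log₂(0.219) = 0.4798
−0.225·log₂(0.225) = 0.4842
−0.142·log₂(0.142) = 0.3999
−0.172·log₂(0.172) = 0.4368
Sum ≈ 2.4403 → 2.440 bits.

2.440 bits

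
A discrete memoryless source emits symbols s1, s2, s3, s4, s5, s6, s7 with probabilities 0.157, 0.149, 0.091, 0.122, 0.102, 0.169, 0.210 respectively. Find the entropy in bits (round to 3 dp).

H = −Σ pᵢ log₂ pᵢ.
−0.157·log₂(0.157) = 0.4194
−0.149·log₂(0.149) = 0.4092
−0.091·log₂(0.091) = 0.3147
−0.122·log₂(0.122) = 0.3703
−0.102·log₂(0.102) = 0.3359
−0.169·log₂(0.169) = 0.4335
−0.210·log₂(0.210) = 0.4728
Sum ≈ 2.7558 → 2.756 bits.

2.756 bits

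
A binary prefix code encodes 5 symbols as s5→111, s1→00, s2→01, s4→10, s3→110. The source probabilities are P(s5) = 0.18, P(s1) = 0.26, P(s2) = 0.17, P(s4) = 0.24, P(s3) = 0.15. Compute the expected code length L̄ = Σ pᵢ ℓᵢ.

2.33 bits/symbol

L̄ = Σ pᵢ·ℓᵢ = 0.18·3 + 0.26·2 + 0.17·2 + 0.24·2 + 0.15·3 = 2.33 bits/symbol.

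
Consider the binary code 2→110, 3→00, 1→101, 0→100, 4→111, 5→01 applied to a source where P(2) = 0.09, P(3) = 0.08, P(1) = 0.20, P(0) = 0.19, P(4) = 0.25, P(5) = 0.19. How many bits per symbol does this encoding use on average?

L̄ = Σ pᵢ·ℓᵢ = 0.09·3 + 0.08·2 + 0.20·3 + 0.19·3 + 0.25·3 + 0.19·2 = 2.73 bits/symbol.

2.73 bits/symbol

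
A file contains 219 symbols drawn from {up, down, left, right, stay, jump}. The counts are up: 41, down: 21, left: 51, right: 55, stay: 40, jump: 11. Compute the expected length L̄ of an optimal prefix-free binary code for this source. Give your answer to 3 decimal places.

2.475 bits/symbol

Probabilities are the counts divided by 219.
Repeatedly combine the two least-probable nodes; the expected code length is the sum of the merged weights.
merge 11/219 + 7/73 → 32/219
merge 32/219 + 40/219 → 24/73
merge 41/219 + 17/73 → 92/219
merge 55/219 + 24/73 → 127/219
merge 92/219 + 127/219 → 1
L = 32/219 + 24/73 + 92/219 + 127/219 + 1 = 542/219 ≈ 2.475 bits/symbol.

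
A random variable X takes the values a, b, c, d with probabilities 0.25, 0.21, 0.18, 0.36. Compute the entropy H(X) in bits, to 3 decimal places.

1.949 bits

H = −Σ pᵢ log₂ pᵢ.
−0.25·log₂(0.25) = 0.5000
−0.21·log₂(0.21) = 0.4728
−0.18·log₂(0.18) = 0.4453
−0.36·log₂(0.36) = 0.5306
Sum ≈ 1.9487 → 1.949 bits.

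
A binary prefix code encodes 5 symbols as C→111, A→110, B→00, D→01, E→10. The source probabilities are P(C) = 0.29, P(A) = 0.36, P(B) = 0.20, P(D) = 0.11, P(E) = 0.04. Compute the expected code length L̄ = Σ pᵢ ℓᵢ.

2.65 bits/symbol

L̄ = Σ pᵢ·ℓᵢ = 0.29·3 + 0.36·3 + 0.20·2 + 0.11·2 + 0.04·2 = 2.65 bits/symbol.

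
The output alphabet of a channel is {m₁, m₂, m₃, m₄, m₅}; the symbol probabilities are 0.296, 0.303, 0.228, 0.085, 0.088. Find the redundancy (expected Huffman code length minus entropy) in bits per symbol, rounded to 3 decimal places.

Entropy H = −Σ p log₂ p ≈ 2.1390 bits.
Huffman merges: 17/200+11/125→173/1000; 173/1000+57/250→401/1000; 37/125+303/1000→599/1000; 401/1000+599/1000→1. L = 2173/1000 ≈ 2.1730.
L − H = 2.1730 − 2.1390 = 0.034 bits.

0.034 bits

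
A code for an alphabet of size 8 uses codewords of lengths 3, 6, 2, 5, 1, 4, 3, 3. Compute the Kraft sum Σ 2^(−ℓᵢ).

With common denominator 2^6 = 64: Σ 2^(−ℓᵢ) = 8/64 + 1/64 + 16/64 + 2/64 + 32/64 + 4/64 + 8/64 + 8/64 = 79/64 = 1.234375.

1.234375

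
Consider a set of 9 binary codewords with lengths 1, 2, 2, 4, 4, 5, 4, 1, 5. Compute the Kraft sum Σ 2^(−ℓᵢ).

With common denominator 2^5 = 32: Σ 2^(−ℓᵢ) = 16/32 + 8/32 + 8/32 + 2/32 + 2/32 + 1/32 + 2/32 + 16/32 + 1/32 = 56/32 = 1.75.

1.75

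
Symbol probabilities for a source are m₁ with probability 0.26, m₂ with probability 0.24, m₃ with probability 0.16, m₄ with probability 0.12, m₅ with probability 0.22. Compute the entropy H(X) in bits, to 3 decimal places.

H = −Σ pᵢ log₂ pᵢ.
−0.26·log₂(0.26) = 0.5053
−0.24·log₂(0.24) = 0.4941
−0.16·log₂(0.16) = 0.4230
−0.12·log₂(0.12) = 0.3671
−0.22·log₂(0.22) = 0.4806
Sum ≈ 2.2701 → 2.270 bits.

2.270 bits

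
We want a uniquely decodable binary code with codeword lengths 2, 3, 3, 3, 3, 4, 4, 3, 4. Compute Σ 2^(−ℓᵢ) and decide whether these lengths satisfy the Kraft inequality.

With common denominator 2^4 = 16: Σ 2^(−ℓᵢ) = 4/16 + 2/16 + 2/16 + 2/16 + 2/16 + 1/16 + 1/16 + 2/16 + 1/16 = 17/16 = 1.0625.
Kraft's inequality requires Σ ≤ 1; here Σ = 1.0625 > 1, so no such prefix code exists.

1.0625; no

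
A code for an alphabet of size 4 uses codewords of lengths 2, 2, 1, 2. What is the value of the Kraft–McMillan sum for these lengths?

1.25

With common denominator 2^2 = 4: Σ 2^(−ℓᵢ) = 1/4 + 1/4 + 2/4 + 1/4 = 5/4 = 1.25.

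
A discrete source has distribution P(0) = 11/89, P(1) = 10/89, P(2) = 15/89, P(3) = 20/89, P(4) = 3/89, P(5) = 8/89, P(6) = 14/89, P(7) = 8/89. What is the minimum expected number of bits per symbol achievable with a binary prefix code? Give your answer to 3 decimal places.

2.899 bits/symbol

Repeatedly combine the two least-probable nodes; the expected code length is the sum of the merged weights.
merge 3/89 + 8/89 → 11/89
merge 8/89 + 10/89 → 18/89
merge 11/89 + 11/89 → 22/89
merge 14/89 + 15/89 → 29/89
merge 18/89 + 20/89 → 38/89
merge 22/89 + 29/89 → 51/89
merge 38/89 + 51/89 → 1
L = 11/89 + 18/89 + 22/89 + 29/89 + 38/89 + 51/89 + 1 = 258/89 ≈ 2.899 bits/symbol.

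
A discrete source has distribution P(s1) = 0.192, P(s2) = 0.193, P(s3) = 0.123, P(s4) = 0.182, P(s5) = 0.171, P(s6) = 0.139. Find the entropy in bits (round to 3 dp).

2.566 bits

H = −Σ pᵢ log₂ pᵢ.
−0.192·log₂(0.192) = 0.4571
−0.193·log₂(0.193) = 0.4581
−0.123·log₂(0.123) = 0.3719
−0.182·log₂(0.182) = 0.4474
−0.171·log₂(0.171) = 0.4357
−0.139·log₂(0.139) = 0.3957
Sum ≈ 2.5658 → 2.566 bits.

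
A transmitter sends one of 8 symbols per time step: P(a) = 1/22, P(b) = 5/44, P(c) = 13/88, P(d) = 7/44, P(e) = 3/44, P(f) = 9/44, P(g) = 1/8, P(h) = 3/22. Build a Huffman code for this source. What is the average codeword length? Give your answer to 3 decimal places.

2.909 bits/symbol

Repeatedly combine the two least-probable nodes; the expected code length is the sum of the merged weights.
merge 1/22 + 3/44 → 5/44
merge 5/44 + 5/44 → 5/22
merge 1/8 + 3/22 → 23/88
merge 13/88 + 7/44 → 27/88
merge 9/44 + 5/22 → 19/44
merge 23/88 + 27/88 → 25/44
merge 19/44 + 25/44 → 1
L = 5/44 + 5/22 + 23/88 + 27/88 + 19/44 + 25/44 + 1 = 32/11 ≈ 2.909 bits/symbol.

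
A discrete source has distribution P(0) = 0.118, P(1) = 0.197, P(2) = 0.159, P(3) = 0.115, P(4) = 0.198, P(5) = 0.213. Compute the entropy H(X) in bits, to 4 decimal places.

H = −Σ pᵢ log₂ pᵢ.
−0.118·log₂(0.118) = 0.3638
−0.197·log₂(0.197) = 0.4617
−0.159·log₂(0.159) = 0.4218
−0.115·log₂(0.115) = 0.3588
−0.198·log₂(0.198) = 0.4626
−0.213·log₂(0.213) = 0.4752
Sum ≈ 2.5440 → 2.5440 bits.

2.5440 bits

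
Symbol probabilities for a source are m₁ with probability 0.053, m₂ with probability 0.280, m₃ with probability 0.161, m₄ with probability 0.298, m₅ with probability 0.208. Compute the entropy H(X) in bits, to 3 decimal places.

2.155 bits

H = −Σ pᵢ log₂ pᵢ.
−0.053·log₂(0.053) = 0.2246
−0.280·log₂(0.280) = 0.5142
−0.161·log₂(0.161) = 0.4242
−0.298·log₂(0.298) = 0.5205
−0.208·log₂(0.208) = 0.4712
Sum ≈ 2.1547 → 2.155 bits.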